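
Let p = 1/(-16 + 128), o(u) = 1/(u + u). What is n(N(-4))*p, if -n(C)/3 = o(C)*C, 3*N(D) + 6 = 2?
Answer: -3/224 ≈ -0.013393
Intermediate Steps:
N(D) = -4/3 (N(D) = -2 + (⅓)*2 = -2 + ⅔ = -4/3)
o(u) = 1/(2*u)
p = 1/112 ≈ 0.0089286
n(C) = -3/2 (n(C) = -3*1/(2*C)*C = -3*½ = -3/2)
n(N(-4))*p = -3/2*1/112 = -3/224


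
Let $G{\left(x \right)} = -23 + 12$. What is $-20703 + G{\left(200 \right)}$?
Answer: $-20714$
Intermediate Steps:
$G{\left(x \right)} = -11$
$-20703 + G{\left(200 \right)} = -20703 - 11 = -20714$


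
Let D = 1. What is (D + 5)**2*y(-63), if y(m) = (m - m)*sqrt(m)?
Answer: 0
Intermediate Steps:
y(m) = 0 (y(m) = 0*sqrt(m) = 0)
(D + 5)**2*y(-63) = (1 + 5)**2*0 = 6**2*0 = 36*0 = 0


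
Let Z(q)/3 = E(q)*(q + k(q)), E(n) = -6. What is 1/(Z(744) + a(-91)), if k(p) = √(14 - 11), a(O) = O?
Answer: -13483/181790317 + 18*√3/181790317 ≈ -7.3996e-5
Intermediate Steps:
k(p) = √3
Z(q) = -18*q - 18*√3 (Z(q) = 3*(-6*(q + √3)) = 3*(-6*q - 6*√3) = -18*q - 18*√3)
1/(Z(744) + a(-91)) = 1/((-18*744 - 18*√3) - 91) = 1/((-13392 - 18*√3) - 91) = 1/(-13483 - 18*√3)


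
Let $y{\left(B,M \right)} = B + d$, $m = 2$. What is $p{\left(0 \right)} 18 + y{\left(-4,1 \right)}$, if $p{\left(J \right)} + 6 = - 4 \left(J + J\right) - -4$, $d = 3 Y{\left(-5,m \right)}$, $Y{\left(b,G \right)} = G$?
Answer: $-34$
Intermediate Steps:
$d = 6$ ($d = 3 \cdot 2 = 6$)
$p{\left(J \right)} = -2 - 8 J$ ($p{\left(J \right)} = -6 - \left(-4 + 4 \left(J + J\right)\right) = -6 - \left(-4 + 4 \cdot 2 J\right) = -6 - \left(-4 + 8 J\right) = -2 - 8 J$)
$y{\left(B,M \right)} = 6 + B$ ($y{\left(B,M \right)} = B + 6 = 6 + B$)
$p{\left(0 \right)} 18 + y{\left(-4,1 \right)} = \left(-2 - 0\right) 18 + \left(6 - 4\right) = \left(-2 + 0\right) 18 + 2 = \left(-2\right) 18 + 2 = -36 + 2 = -34$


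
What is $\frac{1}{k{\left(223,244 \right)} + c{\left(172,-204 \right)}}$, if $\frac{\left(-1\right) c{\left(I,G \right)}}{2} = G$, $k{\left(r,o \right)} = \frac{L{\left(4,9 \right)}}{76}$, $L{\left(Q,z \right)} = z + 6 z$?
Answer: $\frac{76}{31071} \approx 0.002446$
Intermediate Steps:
$L{\left(Q,z \right)} = 7 z$
$k{\left(r,o \right)} = \frac{63}{76}$ ($k{\left(r,o \right)} = \frac{7 \cdot 9}{76} = 63 \cdot \frac{1}{76} = \frac{63}{76}$)
$c{\left(I,G \right)} = - 2 G$
$\frac{1}{k{\left(223,244 \right)} + c{\left(172,-204 \right)}} = \frac{1}{\frac{63}{76} - -408} = \frac{1}{\frac{63}{76} + 408} = \frac{1}{\frac{31071}{76}} = \frac{76}{31071}$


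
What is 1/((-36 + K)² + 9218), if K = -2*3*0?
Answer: 1/10514 ≈ 9.5111e-5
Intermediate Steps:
K = 0 (K = -6*0 = 0)
1/((-36 + K)² + 9218) = 1/((-36 + 0)² + 9218) = 1/((-36)² + 9218) = 1/(1296 + 9218) = 1/10514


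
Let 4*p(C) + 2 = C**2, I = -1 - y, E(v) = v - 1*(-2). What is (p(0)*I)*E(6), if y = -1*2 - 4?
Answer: -20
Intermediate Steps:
y = -6 (y = -2 - 4 = -6)
E(v) = 2 + v (E(v) = v + 2 = 2 + v)
I = 5 (I = -1 - 1*(-6) = -1 + 6 = 5)
p(C) = -1/2 + C**2/4
(p(0)*I)*E(6) = ((-1/2 + (1/4)*0**2)*5)*(2 + 6) = ((-1/2 + (1/4)*0)*5)*8 = ((-1/2 + 0)*5)*8 = -1/2*5*8 = -5/2*8 = -20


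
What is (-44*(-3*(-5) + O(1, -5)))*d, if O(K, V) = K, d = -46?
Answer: 32384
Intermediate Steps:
(-44*(-3*(-5) + O(1, -5)))*d = -44*(-3*(-5) + 1)*(-46) = -44*(15 + 1)*(-46) = -44*16*(-46) = -704*(-46) = 32384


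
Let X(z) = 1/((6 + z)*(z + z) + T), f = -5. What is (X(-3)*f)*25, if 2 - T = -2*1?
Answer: 125/14 ≈ 8.9286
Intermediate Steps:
T = 4 (T = 2 - (-2) = 2 - 1*(-2) = 2 + 2 = 4)
X(z) = 1/(4 + 2*z*(6 + z)) (X(z) = 1/((6 + z)*(z + z) + 4) = 1/((6 + z)*(2*z) + 4) = 1/(2*z*(6 + z) + 4) = 1/(4 + 2*z*(6 + z)))
(X(-3)*f)*25 = ((1/(2*(2 + (-3)² + 6*(-3))))*(-5))*25 = ((1/(2*(2 + 9 - 18)))*(-5))*25 = (((½)/(-7))*(-5))*25 = (((½)*(-⅐))*(-5))*25 = -1/14*(-5)*25 = (5/14)*25 = 125/14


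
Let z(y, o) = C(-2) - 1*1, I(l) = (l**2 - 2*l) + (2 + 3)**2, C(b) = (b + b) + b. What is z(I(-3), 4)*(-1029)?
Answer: 7203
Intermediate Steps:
C(b) = 3*b (C(b) = 2*b + b = 3*b)
I(l) = 25 + l**2 - 2*l (I(l) = (l**2 - 2*l) + 5**2 = (l**2 - 2*l) + 25 = 25 + l**2 - 2*l)
z(y, o) = -7 (z(y, o) = 3*(-2) - 1*1 = -6 - 1 = -7)
z(I(-3), 4)*(-1029) = -7*(-1029) = 7203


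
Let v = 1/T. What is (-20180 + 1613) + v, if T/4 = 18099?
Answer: -1344176531/72396 ≈ -18567.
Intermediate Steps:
T = 72396 (T = 4*18099 = 72396)
v = 1/72396 ≈ 1.3813e-5
(-20180 + 1613) + v = (-20180 + 1613) + 1/72396 = -18567 + 1/72396 = -1344176531/72396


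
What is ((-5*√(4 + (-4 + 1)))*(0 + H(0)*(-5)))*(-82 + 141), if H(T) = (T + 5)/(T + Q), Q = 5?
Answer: 1475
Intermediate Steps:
H(T) = 1 (H(T) = (T + 5)/(T + 5) = (5 + T)/(5 + T) = 1)
((-5*√(4 + (-4 + 1)))*(0 + H(0)*(-5)))*(-82 + 141) = ((-5*√(4 + (-4 + 1)))*(0 + 1*(-5)))*(-82 + 141) = ((-5*√(4 - 3))*(0 - 5))*59 = (-5*√1*(-5))*59 = (-5*1*(-5))*59 = -5*(-5)*59 = 25*59 = 1475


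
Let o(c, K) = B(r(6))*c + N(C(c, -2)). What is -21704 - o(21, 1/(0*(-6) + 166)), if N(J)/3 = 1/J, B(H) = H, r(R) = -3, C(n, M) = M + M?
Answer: -86561/4 ≈ -21640.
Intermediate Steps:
C(n, M) = 2*M
N(J) = 3/J
o(c, K) = -3/4 - 3*c (o(c, K) = -3*c + 3/((2*(-2))) = -3*c + 3/(-4) = -3*c + 3*(-1/4) = -3*c - 3/4 = -3/4 - 3*c)
-21704 - o(21, 1/(0*(-6) + 166)) = -21704 - (-3/4 - 3*21) = -21704 - (-3/4 - 63) = -21704 - 1*(-255/4) = -21704 + 255/4 = -86561/4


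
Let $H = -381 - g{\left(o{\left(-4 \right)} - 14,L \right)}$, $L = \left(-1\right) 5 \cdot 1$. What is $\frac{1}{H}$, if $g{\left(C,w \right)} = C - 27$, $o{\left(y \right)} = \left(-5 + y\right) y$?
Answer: $- \frac{1}{376} \approx -0.0026596$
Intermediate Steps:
$o{\left(y \right)} = y \left(-5 + y\right)$
$L = -5$ ($L = \left(-5\right) 1 = -5$)
$g{\left(C,w \right)} = -27 + C$ ($g{\left(C,w \right)} = C - 27 = -27 + C$)
$H = -376$ ($H = -381 - \left(-27 - \left(14 + 4 \left(-5 - 4\right)\right)\right) = -381 - \left(-27 - -22\right) = -381 - \left(-27 + \left(36 - 14\right)\right) = -381 - \left(-27 + 22\right) = -381 - -5 = -381 + 5 = -376$)
$\frac{1}{H} = \frac{1}{-376} = - \frac{1}{376}$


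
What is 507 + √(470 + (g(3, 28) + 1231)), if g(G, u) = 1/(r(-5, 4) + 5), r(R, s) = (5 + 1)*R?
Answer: 507 + 2*√10631/5 ≈ 548.24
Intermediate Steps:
r(R, s) = 6*R
g(G, u) = -1/25 (g(G, u) = 1/(6*(-5) + 5) = 1/(-30 + 5) = 1/(-25) = -1/25)
507 + √(470 + (g(3, 28) + 1231)) = 507 + √(470 + (-1/25 + 1231)) = 507 + √(470 + 30774/25) = 507 + √(42524/25) = 507 + 2*√10631/5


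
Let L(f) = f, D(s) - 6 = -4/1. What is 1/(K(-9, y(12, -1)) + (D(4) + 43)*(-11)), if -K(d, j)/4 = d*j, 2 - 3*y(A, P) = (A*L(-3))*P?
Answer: -1/903 ≈ -0.0011074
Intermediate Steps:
D(s) = 2 (D(s) = 6 - 4/1 = 6 - 4*1 = 6 - 4 = 2)
y(A, P) = 2/3 + A*P (y(A, P) = 2/3 - A*(-3)*P/3 = 2/3 - (-3*A)*P/3 = 2/3 - (-1)*A*P = 2/3 + A*P)
K(d, j) = -4*d*j
1/(K(-9, y(12, -1)) + (D(4) + 43)*(-11)) = 1/(-4*(-9)*(2/3 + 12*(-1)) + (2 + 43)*(-11)) = 1/(-4*(-9)*(2/3 - 12) + 45*(-11)) = 1/(-4*(-9)*(-34/3) - 495) = 1/(-408 - 495) = 1/(-903) = -1/903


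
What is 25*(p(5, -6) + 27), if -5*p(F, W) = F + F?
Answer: 625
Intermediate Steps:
p(F, W) = -2*F/5 (p(F, W) = -(F + F)/5 = -2*F/5)
25*(p(5, -6) + 27) = 25*(-2/5*5 + 27) = 25*(-2 + 27) = 25*25 = 625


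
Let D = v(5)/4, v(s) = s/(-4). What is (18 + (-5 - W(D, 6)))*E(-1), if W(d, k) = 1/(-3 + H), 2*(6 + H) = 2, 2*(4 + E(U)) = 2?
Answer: -315/8 ≈ -39.375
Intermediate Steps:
E(U) = -3 (E(U) = -4 + (½)*2 = -4 + 1 = -3)
v(s) = -s/4 (v(s) = s*(-¼) = -s/4)
H = -5 (H = -6 + (½)*2 = -6 + 1 = -5)
D = -5/16 (D = -¼*5/4 = -5/4*¼ = -5/16 ≈ -0.31250)
W(d, k) = -⅛ (W(d, k) = 1/(-3 - 5) = 1/(-8) = -⅛)
(18 + (-5 - W(D, 6)))*E(-1) = (18 + (-5 - 1*(-⅛)))*(-3) = (18 + (-5 + ⅛))*(-3) = (18 - 39/8)*(-3) = (105/8)*(-3) = -315/8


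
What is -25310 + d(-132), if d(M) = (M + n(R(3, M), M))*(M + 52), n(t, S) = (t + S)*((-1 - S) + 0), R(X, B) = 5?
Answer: 1316210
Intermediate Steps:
n(t, S) = (-1 - S)*(S + t) (n(t, S) = (S + t)*(-1 - S) = (-1 - S)*(S + t))
d(M) = (52 + M)*(-5 - M² - 5*M) (d(M) = (M + (-M - 1*5 - M² - 1*M*5))*(M + 52) = (M + (-M - 5 - M² - 5*M))*(52 + M) = (M + (-5 - M² - 6*M))*(52 + M) = (-5 - M² - 5*M)*(52 + M) = (52 + M)*(-5 - M² - 5*M))
-25310 + d(-132) = -25310 + (-260 - 1*(-132)³ - 265*(-132) - 57*(-132)²) = -25310 + (-260 - 1*(-2299968) + 34980 - 57*17424) = -25310 + (-260 + 2299968 + 34980 - 993168) = -25310 + 1341520 = 1316210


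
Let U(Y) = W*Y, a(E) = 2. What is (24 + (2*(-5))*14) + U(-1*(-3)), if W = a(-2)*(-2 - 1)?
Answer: -134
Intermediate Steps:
W = -6 (W = 2*(-2 - 1) = 2*(-3) = -6)
U(Y) = -6*Y
(24 + (2*(-5))*14) + U(-1*(-3)) = (24 + (2*(-5))*14) - (-6)*(-3) = (24 - 10*14) - 6*3 = (24 - 140) - 18 = -116 - 18 = -134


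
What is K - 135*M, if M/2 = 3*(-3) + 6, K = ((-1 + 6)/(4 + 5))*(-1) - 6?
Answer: 7231/9 ≈ 803.44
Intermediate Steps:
K = -59/9 (K = (5/9)*(-1) - 6 = -5/9 - 6 = -59/9 ≈ -6.5556)
M = -6 (M = 2*(3*(-3) + 6) = 2*(-9 + 6) = 2*(-3) = -6)
K - 135*M = -59/9 - 135*(-6) = -59/9 + 810 = 7231/9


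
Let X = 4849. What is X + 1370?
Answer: 6219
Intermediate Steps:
X + 1370 = 4849 + 1370 = 6219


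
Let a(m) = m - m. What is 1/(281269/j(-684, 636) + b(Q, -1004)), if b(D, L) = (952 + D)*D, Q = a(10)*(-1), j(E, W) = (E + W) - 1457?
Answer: -1505/281269 ≈ -0.0053507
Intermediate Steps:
j(E, W) = -1457 + E + W
a(m) = 0
Q = 0 (Q = 0*(-1) = 0)
b(D, L) = D*(952 + D)
1/(281269/j(-684, 636) + b(Q, -1004)) = 1/(281269/(-1457 - 684 + 636) + 0*(952 + 0)) = 1/(281269/(-1505) + 0*952) = 1/(281269*(-1/1505) + 0) = 1/(-281269/1505 + 0) = 1/(-281269/1505) = -1505/281269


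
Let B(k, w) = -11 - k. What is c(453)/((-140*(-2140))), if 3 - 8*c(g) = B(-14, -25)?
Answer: 0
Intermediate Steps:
c(g) = 0 (c(g) = 3/8 - (-11 - 1*(-14))/8 = 3/8 - (-11 + 14)/8 = 3/8 - 1/8*3 = 3/8 - 3/8 = 0)
c(453)/((-140*(-2140))) = 0/((-140*(-2140))) = 0/299600 = 0*(1/299600) = 0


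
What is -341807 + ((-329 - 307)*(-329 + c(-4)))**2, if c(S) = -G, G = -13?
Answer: 40391010769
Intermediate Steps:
c(S) = 13 (c(S) = -1*(-13) = 13)
-341807 + ((-329 - 307)*(-329 + c(-4)))**2 = -341807 + ((-329 - 307)*(-329 + 13))**2 = -341807 + (-636*(-316))**2 = -341807 + 200976**2 = -341807 + 40391352576 = 40391010769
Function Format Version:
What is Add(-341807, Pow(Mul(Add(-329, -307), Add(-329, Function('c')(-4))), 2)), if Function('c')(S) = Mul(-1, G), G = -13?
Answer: 40391010769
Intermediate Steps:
Function('c')(S) = 13 (Function('c')(S) = Mul(-1, -13) = 13)
Add(-341807, Pow(Mul(Add(-329, -307), Add(-329, Function('c')(-4))), 2)) = Add(-341807, Pow(Mul(Add(-329, -307), Add(-329, 13)), 2)) = Add(-341807, Pow(Mul(-636, -316), 2)) = Add(-341807, Pow(200976, 2)) = Add(-341807, 40391352576) = 40391010769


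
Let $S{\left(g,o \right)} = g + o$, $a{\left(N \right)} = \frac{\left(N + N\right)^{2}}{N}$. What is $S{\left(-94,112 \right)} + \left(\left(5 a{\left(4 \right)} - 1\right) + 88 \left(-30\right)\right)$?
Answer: $-2543$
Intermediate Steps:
$a{\left(N \right)} = 4 N$ ($a{\left(N \right)} = \frac{\left(2 N\right)^{2}}{N} = \frac{4 N^{2}}{N} = 4 N$)
$S{\left(-94,112 \right)} + \left(\left(5 a{\left(4 \right)} - 1\right) + 88 \left(-30\right)\right) = \left(-94 + 112\right) - \left(2641 - 20 \cdot 4\right) = 18 + \left(\left(5 \cdot 16 - 1\right) - 2640\right) = 18 + \left(\left(80 - 1\right) - 2640\right) = 18 + \left(79 - 2640\right) = 18 - 2561 = -2543$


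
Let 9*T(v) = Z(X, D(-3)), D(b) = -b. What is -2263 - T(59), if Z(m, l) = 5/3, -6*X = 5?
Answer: -61106/27 ≈ -2263.2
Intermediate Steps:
X = -5/6 (X = -1/6*5 = -5/6 ≈ -0.83333)
Z(m, l) = 5/3 (Z(m, l) = 5*(1/3) = 5/3)
T(v) = 5/27 (T(v) = (1/9)*(5/3) = 5/27)
-2263 - T(59) = -2263 - 1*5/27 = -2263 - 5/27 = -61106/27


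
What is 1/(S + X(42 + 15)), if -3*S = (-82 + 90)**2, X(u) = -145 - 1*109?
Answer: -3/826 ≈ -0.0036320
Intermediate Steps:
X(u) = -254 (X(u) = -145 - 109 = -254)
S = -64/3 (S = -(-82 + 90)**2/3 = -1/3*8**2 = -1/3*64 = -64/3 ≈ -21.333)
1/(S + X(42 + 15)) = 1/(-64/3 - 254) = 1/(-826/3) = -3/826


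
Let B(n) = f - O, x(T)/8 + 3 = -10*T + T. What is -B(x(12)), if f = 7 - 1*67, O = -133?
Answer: -73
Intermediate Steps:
x(T) = -24 - 72*T (x(T) = -24 + 8*(-10*T + T) = -24 + 8*(-9*T) = -24 - 72*T)
f = -60 (f = 7 - 67 = -60)
B(n) = 73 (B(n) = -60 - 1*(-133) = -60 + 133 = 73)
-B(x(12)) = -1*73 = -73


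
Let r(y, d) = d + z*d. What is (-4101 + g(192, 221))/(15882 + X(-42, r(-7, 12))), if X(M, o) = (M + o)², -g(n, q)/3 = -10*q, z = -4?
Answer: 843/7322 ≈ 0.11513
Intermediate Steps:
r(y, d) = -3*d (r(y, d) = d - 4*d = -3*d)
g(n, q) = 30*q (g(n, q) = -(-30)*q = 30*q)
(-4101 + g(192, 221))/(15882 + X(-42, r(-7, 12))) = (-4101 + 30*221)/(15882 + (-42 - 3*12)²) = (-4101 + 6630)/(15882 + (-42 - 36)²) = 2529/(15882 + (-78)²) = 2529/(15882 + 6084) = 2529/21966 = 2529*(1/21966) = 843/7322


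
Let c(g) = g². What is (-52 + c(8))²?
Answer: 144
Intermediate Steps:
(-52 + c(8))² = (-52 + 8²)² = (-52 + 64)² = 12² = 144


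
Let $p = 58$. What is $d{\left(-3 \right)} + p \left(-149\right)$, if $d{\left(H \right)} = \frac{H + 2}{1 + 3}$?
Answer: $- \frac{34569}{4} \approx -8642.3$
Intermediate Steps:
$d{\left(H \right)} = \frac{1}{2} + \frac{H}{4}$ ($d{\left(H \right)} = \frac{2 + H}{4} = \left(2 + H\right) \frac{1}{4} = \frac{1}{2} + \frac{H}{4}$)
$d{\left(-3 \right)} + p \left(-149\right) = \left(\frac{1}{2} + \frac{1}{4} \left(-3\right)\right) + 58 \left(-149\right) = \left(\frac{1}{2} - \frac{3}{4}\right) - 8642 = - \frac{1}{4} - 8642 = - \frac{34569}{4}$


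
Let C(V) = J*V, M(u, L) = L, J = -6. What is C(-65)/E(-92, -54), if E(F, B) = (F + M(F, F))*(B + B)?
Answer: 65/3312 ≈ 0.019626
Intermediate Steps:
C(V) = -6*V
E(F, B) = 4*B*F (E(F, B) = (F + F)*(B + B) = (2*F)*(2*B) = 4*B*F)
C(-65)/E(-92, -54) = (-6*(-65))/((4*(-54)*(-92))) = 390/19872 = 390*(1/19872) = 65/3312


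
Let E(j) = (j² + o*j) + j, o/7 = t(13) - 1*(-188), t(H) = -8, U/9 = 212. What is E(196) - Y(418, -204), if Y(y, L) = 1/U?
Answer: 544871375/1908 ≈ 2.8557e+5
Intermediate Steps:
U = 1908 (U = 9*212 = 1908)
o = 1260 (o = 7*(-8 - 1*(-188)) = 7*(-8 + 188) = 7*180 = 1260)
Y(y, L) = 1/1908
E(j) = j² + 1261*j (E(j) = (j² + 1260*j) + j = j² + 1261*j)
E(196) - Y(418, -204) = 196*(1261 + 196) - 1*1/1908 = 196*1457 - 1/1908 = 285572 - 1/1908 = 544871375/1908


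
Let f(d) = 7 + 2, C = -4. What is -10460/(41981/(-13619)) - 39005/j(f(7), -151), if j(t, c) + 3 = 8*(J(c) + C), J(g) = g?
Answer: 178708710725/52182383 ≈ 3424.7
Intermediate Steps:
f(d) = 9
j(t, c) = -35 + 8*c (j(t, c) = -3 + 8*(c - 4) = -3 + 8*(-4 + c) = -3 + (-32 + 8*c) = -35 + 8*c)
-10460/(41981/(-13619)) - 39005/j(f(7), -151) = -10460/(41981/(-13619)) - 39005/(-35 + 8*(-151)) = -10460/(41981*(-1/13619)) - 39005/(-35 - 1208) = -10460/(-41981/13619) - 39005/(-1243) = -10460*(-13619/41981) - 39005*(-1/1243) = 142454740/41981 + 39005/1243 = 178708710725/52182383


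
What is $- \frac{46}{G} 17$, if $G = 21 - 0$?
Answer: $- \frac{782}{21} \approx -37.238$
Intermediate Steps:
$G = 21$ ($G = 21 + 0 = 21$)
$- \frac{46}{G} 17 = - \frac{46}{21} \cdot 17 = \left(-46\right) \frac{1}{21} \cdot 17 = \left(- \frac{46}{21}\right) 17 = - \frac{782}{21}$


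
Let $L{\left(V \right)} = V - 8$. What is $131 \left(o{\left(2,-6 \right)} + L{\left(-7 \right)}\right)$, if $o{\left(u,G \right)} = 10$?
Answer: $-655$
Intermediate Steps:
$L{\left(V \right)} = -8 + V$
$131 \left(o{\left(2,-6 \right)} + L{\left(-7 \right)}\right) = 131 \left(10 - 15\right) = 131 \left(-5\right) = -655$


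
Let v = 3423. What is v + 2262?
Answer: 5685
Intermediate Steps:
v + 2262 = 3423 + 2262 = 5685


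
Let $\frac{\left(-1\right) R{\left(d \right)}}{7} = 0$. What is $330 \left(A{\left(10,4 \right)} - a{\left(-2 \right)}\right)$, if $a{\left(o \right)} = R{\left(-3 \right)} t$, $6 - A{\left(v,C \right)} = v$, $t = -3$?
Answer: $-1320$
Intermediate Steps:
$A{\left(v,C \right)} = 6 - v$
$R{\left(d \right)} = 0$ ($R{\left(d \right)} = \left(-7\right) 0 = 0$)
$a{\left(o \right)} = 0$ ($a{\left(o \right)} = 0 \left(-3\right) = 0$)
$330 \left(A{\left(10,4 \right)} - a{\left(-2 \right)}\right) = 330 \left(\left(6 - 10\right) - 0\right) = 330 \left(\left(6 - 10\right) + 0\right) = 330 \left(-4 + 0\right) = 330 \left(-4\right) = -1320$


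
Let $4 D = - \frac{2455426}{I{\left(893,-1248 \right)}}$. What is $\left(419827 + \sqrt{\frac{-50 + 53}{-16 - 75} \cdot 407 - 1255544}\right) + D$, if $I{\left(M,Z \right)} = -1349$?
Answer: $\frac{1133920959}{2698} + \frac{5 i \sqrt{415890839}}{91} \approx 4.2028 \cdot 10^{5} + 1120.5 i$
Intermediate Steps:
$D = \frac{1227713}{2698}$ ($D = \frac{\left(-2455426\right) \frac{1}{-1349}}{4} = \frac{\left(-2455426\right) \left(- \frac{1}{1349}\right)}{4} = \frac{1}{4} \cdot \frac{2455426}{1349} = \frac{1227713}{2698} \approx 455.05$)
$\left(419827 + \sqrt{\frac{-50 + 53}{-16 - 75} \cdot 407 - 1255544}\right) + D = \left(419827 + \sqrt{\frac{-50 + 53}{-16 - 75} \cdot 407 - 1255544}\right) + \frac{1227713}{2698} = \left(419827 + \sqrt{\frac{3}{-91} \cdot 407 - 1255544}\right) + \frac{1227713}{2698} = \left(419827 + \sqrt{3 \left(- \frac{1}{91}\right) 407 - 1255544}\right) + \frac{1227713}{2698} = \left(419827 + \sqrt{\left(- \frac{3}{91}\right) 407 - 1255544}\right) + \frac{1227713}{2698} = \left(419827 + \sqrt{- \frac{1221}{91} - 1255544}\right) + \frac{1227713}{2698} = \left(419827 + \sqrt{- \frac{114255725}{91}}\right) + \frac{1227713}{2698} = \left(419827 + \frac{5 i \sqrt{415890839}}{91}\right) + \frac{1227713}{2698} = \frac{1133920959}{2698} + \frac{5 i \sqrt{415890839}}{91}$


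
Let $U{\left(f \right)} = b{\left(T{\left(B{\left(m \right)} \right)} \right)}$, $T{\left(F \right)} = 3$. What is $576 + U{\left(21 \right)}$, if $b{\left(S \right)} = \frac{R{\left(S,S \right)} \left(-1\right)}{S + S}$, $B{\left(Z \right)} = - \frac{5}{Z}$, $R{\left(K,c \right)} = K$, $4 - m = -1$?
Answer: $\frac{1151}{2} \approx 575.5$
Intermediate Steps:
$m = 5$ ($m = 4 - -1 = 4 + 1 = 5$)
$b{\left(S \right)} = - \frac{1}{2}$ ($b{\left(S \right)} = \frac{S \left(-1\right)}{S + S} = \frac{\left(-1\right) S}{2 S} = - S \frac{1}{2 S} = - \frac{1}{2}$)
$U{\left(f \right)} = - \frac{1}{2}$
$576 + U{\left(21 \right)} = 576 - \frac{1}{2} = \frac{1151}{2}$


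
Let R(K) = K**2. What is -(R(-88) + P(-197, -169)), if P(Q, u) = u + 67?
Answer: -7642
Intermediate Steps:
P(Q, u) = 67 + u
-(R(-88) + P(-197, -169)) = -((-88)**2 + (67 - 169)) = -(7744 - 102) = -1*7642 = -7642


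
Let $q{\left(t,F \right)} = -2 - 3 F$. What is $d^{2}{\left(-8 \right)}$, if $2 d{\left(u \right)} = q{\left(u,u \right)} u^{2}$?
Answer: $495616$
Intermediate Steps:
$d{\left(u \right)} = \frac{u^{2} \left(-2 - 3 u\right)}{2}$ ($d{\left(u \right)} = \frac{\left(-2 - 3 u\right) u^{2}}{2} = \frac{u^{2} \left(-2 - 3 u\right)}{2}$)
$d^{2}{\left(-8 \right)} = \left(\frac{\left(-8\right)^{2} \left(-2 - -24\right)}{2}\right)^{2} = \left(\frac{1}{2} \cdot 64 \left(-2 + 24\right)\right)^{2} = \left(\frac{1}{2} \cdot 64 \cdot 22\right)^{2} = 704^{2} = 495616$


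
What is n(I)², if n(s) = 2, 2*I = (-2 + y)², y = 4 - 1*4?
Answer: 4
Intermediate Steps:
y = 0 (y = 4 - 4 = 0)
I = 2 (I = (-2 + 0)²/2 = (½)*(-2)² = (½)*4 = 2)
n(I)² = 2² = 4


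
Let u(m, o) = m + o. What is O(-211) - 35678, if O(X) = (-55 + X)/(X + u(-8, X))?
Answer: -7670637/215 ≈ -35677.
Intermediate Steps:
O(X) = (-55 + X)/(-8 + 2*X) (O(X) = (-55 + X)/(X + (-8 + X)) = (-55 + X)/(-8 + 2*X))
O(-211) - 35678 = (-55 - 211)/(2*(-4 - 211)) - 35678 = (½)*(-266)/(-215) - 35678 = (½)*(-1/215)*(-266) - 35678 = 133/215 - 35678 = -7670637/215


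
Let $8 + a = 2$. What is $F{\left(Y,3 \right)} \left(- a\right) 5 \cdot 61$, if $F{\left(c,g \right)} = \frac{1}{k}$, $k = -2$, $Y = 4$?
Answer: $-915$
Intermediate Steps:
$a = -6$ ($a = -8 + 2 = -6$)
$F{\left(c,g \right)} = - \frac{1}{2}$ ($F{\left(c,g \right)} = \frac{1}{-2} = - \frac{1}{2}$)
$F{\left(Y,3 \right)} \left(- a\right) 5 \cdot 61 = - \frac{\left(-1\right) \left(-6\right)}{2} \cdot 5 \cdot 61 = \left(- \frac{1}{2}\right) 6 \cdot 5 \cdot 61 = \left(-3\right) 5 \cdot 61 = \left(-15\right) 61 = -915$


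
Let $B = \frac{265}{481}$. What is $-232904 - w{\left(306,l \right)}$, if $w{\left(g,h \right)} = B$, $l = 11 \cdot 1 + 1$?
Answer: $- \frac{112027089}{481} \approx -2.329 \cdot 10^{5}$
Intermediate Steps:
$l = 12$ ($l = 11 + 1 = 12$)
$B = \frac{265}{481}$ ($B = 265 \cdot \frac{1}{481} = \frac{265}{481} \approx 0.55094$)
$w{\left(g,h \right)} = \frac{265}{481}$
$-232904 - w{\left(306,l \right)} = -232904 - \frac{265}{481} = - \frac{112027089}{481}$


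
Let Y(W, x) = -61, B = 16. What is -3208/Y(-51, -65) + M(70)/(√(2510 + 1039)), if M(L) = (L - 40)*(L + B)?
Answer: 3208/61 + 860*√21/91 ≈ 95.898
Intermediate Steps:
M(L) = (-40 + L)*(16 + L) (M(L) = (L - 40)*(L + 16) = (-40 + L)*(16 + L))
-3208/Y(-51, -65) + M(70)/(√(2510 + 1039)) = -3208/(-61) + (-640 + 70² - 24*70)/(√(2510 + 1039)) = -3208*(-1/61) + (-640 + 4900 - 1680)/(√3549) = 3208/61 + 2580/((13*√21)) = 3208/61 + 2580*(√21/273) = 3208/61 + 860*√21/91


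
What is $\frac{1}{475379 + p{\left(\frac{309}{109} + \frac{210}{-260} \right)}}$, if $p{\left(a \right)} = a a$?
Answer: $\frac{8031556}{3818066064749} \approx 2.1036 \cdot 10^{-6}$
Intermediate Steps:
$p{\left(a \right)} = a^{2}$
$\frac{1}{475379 + p{\left(\frac{309}{109} + \frac{210}{-260} \right)}} = \frac{1}{475379 + \left(\frac{309}{109} + \frac{210}{-260}\right)^{2}} = \frac{1}{475379 + \left(309 \cdot \frac{1}{109} + 210 \left(- \frac{1}{260}\right)\right)^{2}} = \frac{1}{475379 + \left(\frac{309}{109} - \frac{21}{26}\right)^{2}} = \frac{1}{475379 + \left(\frac{5745}{2834}\right)^{2}} = \frac{1}{475379 + \frac{33005025}{8031556}} = \frac{1}{\frac{3818066064749}{8031556}} = \frac{8031556}{3818066064749}$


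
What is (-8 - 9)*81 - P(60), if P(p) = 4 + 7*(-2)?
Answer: -1367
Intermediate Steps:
P(p) = -10 (P(p) = 4 - 14 = -10)
(-8 - 9)*81 - P(60) = (-8 - 9)*81 - 1*(-10) = -17*81 + 10 = -1377 + 10 = -1367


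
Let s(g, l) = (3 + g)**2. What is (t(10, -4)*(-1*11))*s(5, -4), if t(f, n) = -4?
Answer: 2816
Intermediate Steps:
(t(10, -4)*(-1*11))*s(5, -4) = (-(-4)*11)*(3 + 5)**2 = -4*(-11)*8**2 = 44*64 = 2816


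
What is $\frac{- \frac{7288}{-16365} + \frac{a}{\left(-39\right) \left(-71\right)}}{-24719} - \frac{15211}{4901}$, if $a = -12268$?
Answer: $- \frac{22992535275737}{7408603584915} \approx -3.1035$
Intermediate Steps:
$\frac{- \frac{7288}{-16365} + \frac{a}{\left(-39\right) \left(-71\right)}}{-24719} - \frac{15211}{4901} = \frac{- \frac{7288}{-16365} - \frac{12268}{\left(-39\right) \left(-71\right)}}{-24719} - \frac{15211}{4901} = \left(\left(-7288\right) \left(- \frac{1}{16365}\right) - \frac{12268}{2769}\right) \left(- \frac{1}{24719}\right) - \frac{15211}{4901} = \left(\frac{7288}{16365} - \frac{12268}{2769}\right) \left(- \frac{1}{24719}\right) - \frac{15211}{4901} = \left(- \frac{60195116}{15104895}\right) \left(- \frac{1}{24719}\right) - \frac{15211}{4901} = \frac{3168164}{19651468395} - \frac{15211}{4901} = - \frac{22992535275737}{7408603584915}$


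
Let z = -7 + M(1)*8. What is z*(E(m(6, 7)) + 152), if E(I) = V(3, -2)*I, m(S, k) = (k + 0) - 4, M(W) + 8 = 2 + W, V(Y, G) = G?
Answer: -6862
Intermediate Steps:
M(W) = -6 + W (M(W) = -8 + (2 + W) = -6 + W)
m(S, k) = -4 + k (m(S, k) = k - 4 = -4 + k)
E(I) = -2*I
z = -47 (z = -7 + (-6 + 1)*8 = -7 - 5*8 = -7 - 40 = -47)
z*(E(m(6, 7)) + 152) = -47*(-2*(-4 + 7) + 152) = -47*(-2*3 + 152) = -47*(-6 + 152) = -47*146 = -6862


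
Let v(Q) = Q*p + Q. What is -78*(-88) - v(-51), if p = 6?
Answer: 7221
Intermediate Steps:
v(Q) = 7*Q (v(Q) = Q*6 + Q = 6*Q + Q = 7*Q)
-78*(-88) - v(-51) = -78*(-88) - 7*(-51) = 6864 - 1*(-357) = 6864 + 357 = 7221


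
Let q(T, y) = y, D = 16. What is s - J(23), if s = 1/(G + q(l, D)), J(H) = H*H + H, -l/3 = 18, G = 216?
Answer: -128063/232 ≈ -552.00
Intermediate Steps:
l = -54 (l = -3*18 = -54)
J(H) = H + H² (J(H) = H² + H = H + H²)
s = 1/232 (s = 1/(216 + 16) = 1/232 ≈ 0.0043103)
s - J(23) = 1/232 - 23*(1 + 23) = 1/232 - 23*24 = 1/232 - 1*552 = 1/232 - 552 = -128063/232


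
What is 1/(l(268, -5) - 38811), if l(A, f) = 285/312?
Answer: -104/4036249 ≈ -2.5766e-5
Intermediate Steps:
l(A, f) = 95/104 (l(A, f) = 285*(1/312) = 95/104)
1/(l(268, -5) - 38811) = 1/(95/104 - 38811) = 1/(-4036249/104) = -104/4036249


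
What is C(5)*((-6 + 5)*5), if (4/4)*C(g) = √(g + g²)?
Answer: -5*√30 ≈ -27.386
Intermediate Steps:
C(g) = √(g + g²)
C(5)*((-6 + 5)*5) = √(5*(1 + 5))*((-6 + 5)*5) = √(5*6)*(-1*5) = √30*(-5) = -5*√30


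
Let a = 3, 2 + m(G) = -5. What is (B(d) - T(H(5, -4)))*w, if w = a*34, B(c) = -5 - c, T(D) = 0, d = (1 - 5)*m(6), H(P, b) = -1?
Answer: -3366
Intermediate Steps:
m(G) = -7 (m(G) = -2 - 5 = -7)
d = 28 (d = (1 - 5)*(-7) = -4*(-7) = 28)
w = 102 (w = 3*34 = 102)
(B(d) - T(H(5, -4)))*w = ((-5 - 1*28) - 1*0)*102 = ((-5 - 28) + 0)*102 = (-33 + 0)*102 = -33*102 = -3366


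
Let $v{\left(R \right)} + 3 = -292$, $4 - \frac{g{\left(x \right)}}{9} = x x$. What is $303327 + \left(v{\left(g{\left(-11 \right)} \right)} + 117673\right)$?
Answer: $420705$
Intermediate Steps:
$g{\left(x \right)} = 36 - 9 x^{2}$ ($g{\left(x \right)} = 36 - 9 x x = 36 - 9 x^{2}$)
$v{\left(R \right)} = -295$ ($v{\left(R \right)} = -3 - 292 = -295$)
$303327 + \left(v{\left(g{\left(-11 \right)} \right)} + 117673\right) = 303327 + \left(-295 + 117673\right) = 303327 + 117378 = 420705$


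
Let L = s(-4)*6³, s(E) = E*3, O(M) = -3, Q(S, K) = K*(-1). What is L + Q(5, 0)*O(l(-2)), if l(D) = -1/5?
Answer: -2592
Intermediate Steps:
Q(S, K) = -K
l(D) = -⅕ (l(D) = -1*⅕ = -⅕)
s(E) = 3*E
L = -2592 (L = (3*(-4))*6³ = -12*216 = -2592)
L + Q(5, 0)*O(l(-2)) = -2592 - 1*0*(-3) = -2592 + 0*(-3) = -2592 + 0 = -2592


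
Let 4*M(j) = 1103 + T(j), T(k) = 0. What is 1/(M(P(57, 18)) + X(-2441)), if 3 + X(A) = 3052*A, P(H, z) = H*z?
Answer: -4/29798637 ≈ -1.3423e-7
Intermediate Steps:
M(j) = 1103/4 (M(j) = (1103 + 0)/4 = (1/4)*1103 = 1103/4)
X(A) = -3 + 3052*A
1/(M(P(57, 18)) + X(-2441)) = 1/(1103/4 + (-3 + 3052*(-2441))) = 1/(1103/4 + (-3 - 7449932)) = 1/(1103/4 - 7449935) = 1/(-29798637/4) = -4/29798637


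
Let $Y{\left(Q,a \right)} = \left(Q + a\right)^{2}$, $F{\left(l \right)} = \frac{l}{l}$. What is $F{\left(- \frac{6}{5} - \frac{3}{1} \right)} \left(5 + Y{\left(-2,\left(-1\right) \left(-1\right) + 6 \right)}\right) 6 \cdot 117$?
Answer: $21060$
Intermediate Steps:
$F{\left(l \right)} = 1$
$F{\left(- \frac{6}{5} - \frac{3}{1} \right)} \left(5 + Y{\left(-2,\left(-1\right) \left(-1\right) + 6 \right)}\right) 6 \cdot 117 = 1 \left(5 + \left(-2 + \left(\left(-1\right) \left(-1\right) + 6\right)\right)^{2}\right) 6 \cdot 117 = 1 \left(5 + \left(-2 + \left(1 + 6\right)\right)^{2}\right) 6 \cdot 117 = 1 \left(5 + \left(-2 + 7\right)^{2}\right) 6 \cdot 117 = 1 \left(5 + 5^{2}\right) 6 \cdot 117 = 1 \left(5 + 25\right) 6 \cdot 117 = 1 \cdot 30 \cdot 6 \cdot 117 = 1 \cdot 180 \cdot 117 = 180 \cdot 117 = 21060$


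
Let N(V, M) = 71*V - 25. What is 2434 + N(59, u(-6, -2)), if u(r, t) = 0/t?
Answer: 6598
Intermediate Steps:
u(r, t) = 0
N(V, M) = -25 + 71*V
2434 + N(59, u(-6, -2)) = 2434 + (-25 + 71*59) = 2434 + (-25 + 4189) = 2434 + 4164 = 6598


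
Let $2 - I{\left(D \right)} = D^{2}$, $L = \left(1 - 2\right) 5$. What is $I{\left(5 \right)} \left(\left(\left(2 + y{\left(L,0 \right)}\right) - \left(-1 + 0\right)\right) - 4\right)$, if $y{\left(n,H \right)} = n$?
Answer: $138$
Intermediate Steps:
$L = -5$ ($L = \left(-1\right) 5 = -5$)
$I{\left(D \right)} = 2 - D^{2}$
$I{\left(5 \right)} \left(\left(\left(2 + y{\left(L,0 \right)}\right) - \left(-1 + 0\right)\right) - 4\right) = \left(2 - 5^{2}\right) \left(\left(\left(2 - 5\right) - \left(-1 + 0\right)\right) - 4\right) = \left(2 - 25\right) \left(\left(-3 - -1\right) - 4\right) = \left(2 - 25\right) \left(\left(-3 + 1\right) - 4\right) = - 23 \left(-2 - 4\right) = \left(-23\right) \left(-6\right) = 138$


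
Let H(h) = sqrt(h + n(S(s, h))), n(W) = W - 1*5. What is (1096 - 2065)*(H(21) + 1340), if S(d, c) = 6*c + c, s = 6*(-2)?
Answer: -1298460 - 969*sqrt(163) ≈ -1.3108e+6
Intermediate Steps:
s = -12
S(d, c) = 7*c
n(W) = -5 + W (n(W) = W - 5 = -5 + W)
H(h) = sqrt(-5 + 8*h) (H(h) = sqrt(h + (-5 + 7*h)) = sqrt(-5 + 8*h))
(1096 - 2065)*(H(21) + 1340) = (1096 - 2065)*(sqrt(-5 + 8*21) + 1340) = -969*(sqrt(-5 + 168) + 1340) = -969*(sqrt(163) + 1340) = -969*(1340 + sqrt(163)) = -1298460 - 969*sqrt(163)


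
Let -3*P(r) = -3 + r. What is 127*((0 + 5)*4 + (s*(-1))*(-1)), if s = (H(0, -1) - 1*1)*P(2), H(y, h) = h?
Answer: 7366/3 ≈ 2455.3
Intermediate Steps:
P(r) = 1 - r/3 (P(r) = -(-3 + r)/3 = 1 - r/3)
s = -⅔ (s = (-1 - 1*1)*(1 - ⅓*2) = (-1 - 1)*(1 - ⅔) = -2*⅓ = -⅔ ≈ -0.66667)
127*((0 + 5)*4 + (s*(-1))*(-1)) = 127*((0 + 5)*4 - ⅔*(-1)*(-1)) = 127*(5*4 + (⅔)*(-1)) = 127*(20 - ⅔) = 127*(58/3) = 7366/3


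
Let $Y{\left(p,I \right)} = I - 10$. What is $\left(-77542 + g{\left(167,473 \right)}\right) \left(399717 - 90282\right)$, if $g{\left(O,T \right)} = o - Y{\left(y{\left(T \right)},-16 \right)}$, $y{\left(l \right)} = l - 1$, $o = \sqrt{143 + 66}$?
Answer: $-23986163460 + 309435 \sqrt{209} \approx -2.3982 \cdot 10^{10}$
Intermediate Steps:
$o = \sqrt{209} \approx 14.457$
$y{\left(l \right)} = -1 + l$
$Y{\left(p,I \right)} = -10 + I$ ($Y{\left(p,I \right)} = I - 10 = -10 + I$)
$g{\left(O,T \right)} = 26 + \sqrt{209}$ ($g{\left(O,T \right)} = \sqrt{209} - \left(-10 - 16\right) = \sqrt{209} - -26 = \sqrt{209} + 26 = 26 + \sqrt{209}$)
$\left(-77542 + g{\left(167,473 \right)}\right) \left(399717 - 90282\right) = \left(-77542 + \left(26 + \sqrt{209}\right)\right) \left(399717 - 90282\right) = \left(-77516 + \sqrt{209}\right) 309435 = -23986163460 + 309435 \sqrt{209}$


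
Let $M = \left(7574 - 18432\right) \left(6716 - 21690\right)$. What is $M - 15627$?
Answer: $162572065$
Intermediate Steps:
$M = 162587692$ ($M = \left(-10858\right) \left(-14974\right) = 162587692$)
$M - 15627 = 162587692 - 15627 = 162572065$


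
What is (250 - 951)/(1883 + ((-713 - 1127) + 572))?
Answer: -701/615 ≈ -1.1398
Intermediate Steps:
(250 - 951)/(1883 + ((-713 - 1127) + 572)) = -701/(1883 + (-1840 + 572)) = -701/(1883 - 1268) = -701/615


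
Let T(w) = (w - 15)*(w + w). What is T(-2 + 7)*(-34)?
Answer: 3400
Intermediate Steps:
T(w) = 2*w*(-15 + w) (T(w) = (-15 + w)*(2*w) = 2*w*(-15 + w))
T(-2 + 7)*(-34) = (2*(-2 + 7)*(-15 + (-2 + 7)))*(-34) = (2*5*(-15 + 5))*(-34) = (2*5*(-10))*(-34) = -100*(-34) = 3400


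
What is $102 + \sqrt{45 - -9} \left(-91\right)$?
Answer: $102 - 273 \sqrt{6} \approx -566.71$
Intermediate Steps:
$102 + \sqrt{45 - -9} \left(-91\right) = 102 + \sqrt{45 + 9} \left(-91\right) = 102 + \sqrt{54} \left(-91\right) = 102 + 3 \sqrt{6} \left(-91\right) = 102 - 273 \sqrt{6}$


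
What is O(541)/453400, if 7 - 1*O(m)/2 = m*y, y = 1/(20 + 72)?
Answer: 103/20856400 ≈ 4.9385e-6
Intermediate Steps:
y = 1/92 ≈ 0.010870
O(m) = 14 - m/46 (O(m) = 14 - 2*m/92 = 14 - m/46)
O(541)/453400 = (14 - 1/46*541)/453400 = (14 - 541/46)*(1/453400) = (103/46)*(1/453400) = 103/20856400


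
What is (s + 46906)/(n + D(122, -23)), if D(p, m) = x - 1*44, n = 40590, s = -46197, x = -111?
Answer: 709/40435 ≈ 0.017534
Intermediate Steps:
D(p, m) = -155 (D(p, m) = -111 - 1*44 = -111 - 44 = -155)
(s + 46906)/(n + D(122, -23)) = (-46197 + 46906)/(40590 - 155) = 709/40435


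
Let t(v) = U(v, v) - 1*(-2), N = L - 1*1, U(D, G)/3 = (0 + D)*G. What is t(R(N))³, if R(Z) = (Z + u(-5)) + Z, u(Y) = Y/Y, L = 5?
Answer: 14706125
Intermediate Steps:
U(D, G) = 3*D*G (U(D, G) = 3*((0 + D)*G) = 3*(D*G) = 3*D*G)
u(Y) = 1
N = 4 (N = 5 - 1*1 = 5 - 1 = 4)
R(Z) = 1 + 2*Z (R(Z) = (Z + 1) + Z = (1 + Z) + Z = 1 + 2*Z)
t(v) = 2 + 3*v² (t(v) = 3*v*v - 1*(-2) = 3*v² + 2 = 2 + 3*v²)
t(R(N))³ = (2 + 3*(1 + 2*4)²)³ = (2 + 3*(1 + 8)²)³ = (2 + 3*9²)³ = (2 + 3*81)³ = (2 + 243)³ = 245³ = 14706125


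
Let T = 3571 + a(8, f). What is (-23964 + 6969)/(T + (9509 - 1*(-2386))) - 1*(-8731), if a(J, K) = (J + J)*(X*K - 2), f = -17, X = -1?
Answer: 137112091/15706 ≈ 8729.9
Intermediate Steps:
a(J, K) = 2*J*(-2 - K) (a(J, K) = (J + J)*(-K - 2) = (2*J)*(-2 - K) = 2*J*(-2 - K))
T = 3811 (T = 3571 + 2*8*(-2 - 1*(-17)) = 3571 + 2*8*(-2 + 17) = 3571 + 2*8*15 = 3571 + 240 = 3811)
(-23964 + 6969)/(T + (9509 - 1*(-2386))) - 1*(-8731) = (-23964 + 6969)/(3811 + (9509 - 1*(-2386))) - 1*(-8731) = -16995/(3811 + (9509 + 2386)) + 8731 = -16995/(3811 + 11895) + 8731 = -16995/15706 + 8731 = 137112091/15706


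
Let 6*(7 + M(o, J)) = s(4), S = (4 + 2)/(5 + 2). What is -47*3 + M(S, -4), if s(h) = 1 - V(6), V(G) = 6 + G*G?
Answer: -929/6 ≈ -154.83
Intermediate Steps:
V(G) = 6 + G²
S = 6/7 ≈ 0.85714
s(h) = -41 (s(h) = 1 - (6 + 6²) = 1 - (6 + 36) = 1 - 1*42 = 1 - 42 = -41)
M(o, J) = -83/6 (M(o, J) = -7 + (⅙)*(-41) = -7 - 41/6 = -83/6)
-47*3 + M(S, -4) = -47*3 - 83/6 = -141 - 83/6 = -929/6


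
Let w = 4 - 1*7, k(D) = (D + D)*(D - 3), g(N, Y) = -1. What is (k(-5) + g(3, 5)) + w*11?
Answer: 46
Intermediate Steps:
k(D) = 2*D*(-3 + D) (k(D) = (2*D)*(-3 + D) = 2*D*(-3 + D))
w = -3 (w = 4 - 7 = -3)
(k(-5) + g(3, 5)) + w*11 = (2*(-5)*(-3 - 5) - 1) - 3*11 = (2*(-5)*(-8) - 1) - 33 = (80 - 1) - 33 = 79 - 33 = 46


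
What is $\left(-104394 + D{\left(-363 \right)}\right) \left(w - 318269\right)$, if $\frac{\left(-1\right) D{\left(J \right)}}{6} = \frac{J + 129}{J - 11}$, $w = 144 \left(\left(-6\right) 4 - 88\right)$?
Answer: $\frac{6528225304860}{187} \approx 3.491 \cdot 10^{10}$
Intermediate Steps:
$w = -16128$ ($w = 144 \left(-24 - 88\right) = 144 \left(-112\right) = -16128$)
$D{\left(J \right)} = - \frac{6 \left(129 + J\right)}{-11 + J}$ ($D{\left(J \right)} = - 6 \frac{J + 129}{J - 11} = - 6 \frac{129 + J}{-11 + J} = - \frac{6 \left(129 + J\right)}{-11 + J}$)
$\left(-104394 + D{\left(-363 \right)}\right) \left(w - 318269\right) = \left(-104394 + \frac{6 \left(-129 - -363\right)}{-11 - 363}\right) \left(-16128 - 318269\right) = \left(-104394 + \frac{6 \left(-129 + 363\right)}{-374}\right) \left(-334397\right) = \left(-104394 + 6 \left(- \frac{1}{374}\right) 234\right) \left(-334397\right) = \left(-104394 - \frac{702}{187}\right) \left(-334397\right) = \left(- \frac{19522380}{187}\right) \left(-334397\right) = \frac{6528225304860}{187}$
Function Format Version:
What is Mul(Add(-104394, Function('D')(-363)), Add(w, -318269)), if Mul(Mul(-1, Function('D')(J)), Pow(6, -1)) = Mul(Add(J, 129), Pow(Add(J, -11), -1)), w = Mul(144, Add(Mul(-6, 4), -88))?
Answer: Rational(6528225304860, 187) ≈ 3.4910e+10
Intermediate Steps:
w = -16128 (w = Mul(144, Add(-24, -88)) = Mul(144, -112) = -16128)
Function('D')(J) = Mul(-6, Pow(Add(-11, J), -1), Add(129, J)) (Function('D')(J) = Mul(-6, Mul(Add(J, 129), Pow(Add(J, -11), -1))) = Mul(-6, Mul(Add(129, J), Pow(Add(-11, J), -1))) = Mul(-6, Mul(Pow(Add(-11, J), -1), Add(129, J))) = Mul(-6, Pow(Add(-11, J), -1), Add(129, J)))
Mul(Add(-104394, Function('D')(-363)), Add(w, -318269)) = Mul(Add(-104394, Mul(6, Pow(Add(-11, -363), -1), Add(-129, Mul(-1, -363)))), Add(-16128, -318269)) = Mul(Add(-104394, Mul(6, Pow(-374, -1), Add(-129, 363))), -334397) = Mul(Add(-104394, Mul(6, Rational(-1, 374), 234)), -334397) = Mul(Add(-104394, Rational(-702, 187)), -334397) = Mul(Rational(-19522380, 187), -334397) = Rational(6528225304860, 187)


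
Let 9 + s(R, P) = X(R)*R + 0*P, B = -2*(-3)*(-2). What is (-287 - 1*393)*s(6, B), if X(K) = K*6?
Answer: -140760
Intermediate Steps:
B = -12 (B = 6*(-2) = -12)
X(K) = 6*K
s(R, P) = -9 + 6*R**2 (s(R, P) = -9 + ((6*R)*R + 0*P) = -9 + (6*R**2 + 0) = -9 + 6*R**2)
(-287 - 1*393)*s(6, B) = (-287 - 1*393)*(-9 + 6*6**2) = (-287 - 393)*(-9 + 6*36) = -680*(-9 + 216) = -680*207 = -140760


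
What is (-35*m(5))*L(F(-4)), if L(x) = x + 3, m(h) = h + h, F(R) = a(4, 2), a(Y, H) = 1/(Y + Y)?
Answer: -4375/4 ≈ -1093.8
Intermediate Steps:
a(Y, H) = 1/(2*Y)
F(R) = ⅛ (F(R) = (½)/4 = (½)*(¼) = ⅛)
m(h) = 2*h
L(x) = 3 + x
(-35*m(5))*L(F(-4)) = (-70*5)*(3 + ⅛) = -35*10*(25/8) = -350*25/8 = -4375/4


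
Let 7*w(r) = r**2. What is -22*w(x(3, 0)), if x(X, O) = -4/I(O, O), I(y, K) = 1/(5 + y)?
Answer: -8800/7 ≈ -1257.1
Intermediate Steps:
x(X, O) = -20 - 4*O (x(X, O) = -(20 + 4*O) = -4*(5 + O) = -20 - 4*O)
w(r) = r**2/7
-22*w(x(3, 0)) = -22*(-20 - 4*0)**2/7 = -22*(-20 + 0)**2/7 = -22*(-20)**2/7 = -22*400/7 = -8800/7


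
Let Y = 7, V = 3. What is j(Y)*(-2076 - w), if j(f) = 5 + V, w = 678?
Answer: -22032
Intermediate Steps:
j(f) = 8 (j(f) = 5 + 3 = 8)
j(Y)*(-2076 - w) = 8*(-2076 - 1*678) = 8*(-2076 - 678) = 8*(-2754) = -22032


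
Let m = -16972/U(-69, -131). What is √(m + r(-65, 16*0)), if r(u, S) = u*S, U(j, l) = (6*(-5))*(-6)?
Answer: I*√21215/15 ≈ 9.7103*I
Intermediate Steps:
U(j, l) = 180 (U(j, l) = -30*(-6) = 180)
r(u, S) = S*u
m = -4243/45 (m = -16972/180 = -16972*1/180 = -4243/45 ≈ -94.289)
√(m + r(-65, 16*0)) = √(-4243/45 + (16*0)*(-65)) = √(-4243/45 + 0*(-65)) = √(-4243/45 + 0) = √(-4243/45) = I*√21215/15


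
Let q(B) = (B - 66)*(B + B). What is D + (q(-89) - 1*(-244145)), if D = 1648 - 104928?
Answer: 168455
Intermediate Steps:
q(B) = 2*B*(-66 + B) (q(B) = (-66 + B)*(2*B) = 2*B*(-66 + B))
D = -103280
D + (q(-89) - 1*(-244145)) = -103280 + (2*(-89)*(-66 - 89) - 1*(-244145)) = -103280 + (2*(-89)*(-155) + 244145) = -103280 + (27590 + 244145) = -103280 + 271735 = 168455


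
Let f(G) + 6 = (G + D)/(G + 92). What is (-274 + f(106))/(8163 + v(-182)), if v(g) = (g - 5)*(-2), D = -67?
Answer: -18467/563442 ≈ -0.032775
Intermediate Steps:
f(G) = -6 + (-67 + G)/(92 + G) (f(G) = -6 + (G - 67)/(G + 92) = -6 + (-67 + G)/(92 + G))
v(g) = 10 - 2*g (v(g) = (-5 + g)*(-2) = 10 - 2*g)
(-274 + f(106))/(8163 + v(-182)) = (-274 + (-619 - 5*106)/(92 + 106))/(8163 + (10 - 2*(-182))) = (-274 + (-619 - 530)/198)/(8163 + (10 + 364)) = (-274 + (1/198)*(-1149))/(8163 + 374) = (-274 - 383/66)/8537 = -18467/66*1/8537 = -18467/563442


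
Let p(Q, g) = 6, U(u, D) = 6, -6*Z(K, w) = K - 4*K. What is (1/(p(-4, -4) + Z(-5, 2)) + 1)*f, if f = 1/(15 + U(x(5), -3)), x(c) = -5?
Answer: 3/49 ≈ 0.061224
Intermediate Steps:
Z(K, w) = K/2 (Z(K, w) = -(K - 4*K)/6 = -(-1)*K/2 = K/2)
f = 1/21 (f = 1/(15 + 6) = 1/21 ≈ 0.047619)
(1/(p(-4, -4) + Z(-5, 2)) + 1)*f = (1/(6 + (1/2)*(-5)) + 1)*(1/21) = (1/(6 - 5/2) + 1)*(1/21) = (1/(7/2) + 1)*(1/21) = (2/7 + 1)*(1/21) = (9/7)*(1/21) = 3/49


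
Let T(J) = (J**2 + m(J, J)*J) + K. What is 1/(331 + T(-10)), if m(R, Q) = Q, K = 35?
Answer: 1/566 ≈ 0.0017668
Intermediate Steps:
T(J) = 35 + 2*J**2 (T(J) = (J**2 + J*J) + 35 = (J**2 + J**2) + 35 = 2*J**2 + 35 = 35 + 2*J**2)
1/(331 + T(-10)) = 1/(331 + (35 + 2*(-10)**2)) = 1/(331 + (35 + 2*100)) = 1/(331 + (35 + 200)) = 1/(331 + 235) = 1/566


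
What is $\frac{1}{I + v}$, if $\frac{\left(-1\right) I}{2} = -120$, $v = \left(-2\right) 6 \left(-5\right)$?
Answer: $\frac{1}{300} \approx 0.0033333$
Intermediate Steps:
$v = 60$ ($v = \left(-12\right) \left(-5\right) = 60$)
$I = 240$ ($I = \left(-2\right) \left(-120\right) = 240$)
$\frac{1}{I + v} = \frac{1}{240 + 60} = \frac{1}{300}$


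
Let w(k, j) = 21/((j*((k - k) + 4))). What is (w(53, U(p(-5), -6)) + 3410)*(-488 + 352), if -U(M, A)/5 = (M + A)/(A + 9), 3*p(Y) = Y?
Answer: -53338826/115 ≈ -4.6382e+5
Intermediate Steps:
p(Y) = Y/3
U(M, A) = -5*(A + M)/(9 + A) (U(M, A) = -5*(M + A)/(A + 9) = -5*(A + M)/(9 + A))
w(k, j) = 21/(4*j) (w(k, j) = 21/((j*(0 + 4))) = 21/((j*4)) = 21/((4*j)) = 21*(1/(4*j)) = 21/(4*j))
(w(53, U(p(-5), -6)) + 3410)*(-488 + 352) = (21/(4*((5*(-1*(-6) - (-5)/3)/(9 - 6)))) + 3410)*(-488 + 352) = (21/(4*((5*(6 - 1*(-5/3))/3))) + 3410)*(-136) = (21/(4*((5*(⅓)*(6 + 5/3)))) + 3410)*(-136) = (21/(4*((5*(⅓)*(23/3)))) + 3410)*(-136) = (21/(4*(115/9)) + 3410)*(-136) = ((21/4)*(9/115) + 3410)*(-136) = (189/460 + 3410)*(-136) = (1568789/460)*(-136) = -53338826/115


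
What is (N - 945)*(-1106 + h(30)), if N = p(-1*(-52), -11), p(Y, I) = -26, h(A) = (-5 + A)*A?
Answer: 345676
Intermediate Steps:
h(A) = A*(-5 + A)
N = -26
(N - 945)*(-1106 + h(30)) = (-26 - 945)*(-1106 + 30*(-5 + 30)) = -971*(-1106 + 30*25) = -971*(-1106 + 750) = -971*(-356) = 345676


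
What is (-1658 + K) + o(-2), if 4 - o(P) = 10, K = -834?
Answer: -2498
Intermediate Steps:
o(P) = -6 (o(P) = 4 - 1*10 = 4 - 10 = -6)
(-1658 + K) + o(-2) = (-1658 - 834) - 6 = -2492 - 6 = -2498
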